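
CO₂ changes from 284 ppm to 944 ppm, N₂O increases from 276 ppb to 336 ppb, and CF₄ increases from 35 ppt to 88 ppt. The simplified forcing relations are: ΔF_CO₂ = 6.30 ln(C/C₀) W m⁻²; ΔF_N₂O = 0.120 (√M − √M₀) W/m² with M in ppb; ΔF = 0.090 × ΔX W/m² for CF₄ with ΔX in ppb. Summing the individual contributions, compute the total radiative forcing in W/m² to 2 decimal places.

CO₂: 6.30 × ln(944/284) = 6.30 × ln(3.32394) = 6.30 × 1.20115 = 7.5672 W/m².
N₂O: 0.120 × (√336 − √276) = 0.120 × (18.3303 − 16.6132) = 0.120 × 1.7171 = 0.2061 W/m².
CF₄: Δ = 88 − 35 = 53 ppt = 0.053 ppb; ΔF = 0.090 × 0.053 = 0.0048 W/m².
Total ΔF = 7.5672 + 0.2061 + 0.0048 = 7.7781 W/m².

ΔF = 7.78 W/m²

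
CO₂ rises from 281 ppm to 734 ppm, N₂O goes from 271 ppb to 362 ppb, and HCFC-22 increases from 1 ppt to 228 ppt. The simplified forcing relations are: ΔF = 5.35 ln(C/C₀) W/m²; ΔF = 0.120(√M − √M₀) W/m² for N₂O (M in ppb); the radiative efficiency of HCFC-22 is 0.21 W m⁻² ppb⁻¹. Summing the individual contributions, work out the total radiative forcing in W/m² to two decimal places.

ΔF = 5.49 W/m²

CO₂: 5.35 × ln(734/281) = 5.35 × ln(2.61210) = 5.35 × 0.96015 = 5.1368 W/m².
N₂O: 0.120 × (√362 − √271) = 0.120 × (19.0263 − 16.4621) = 0.120 × 2.5642 = 0.3077 W/m².
HCFC-22: Δ = 228 − 1 = 227 ppt = 0.227 ppb; ΔF = 0.21 × 0.227 = 0.0477 W/m².
Total ΔF = 5.1368 + 0.3077 + 0.0477 = 5.4922 W/m².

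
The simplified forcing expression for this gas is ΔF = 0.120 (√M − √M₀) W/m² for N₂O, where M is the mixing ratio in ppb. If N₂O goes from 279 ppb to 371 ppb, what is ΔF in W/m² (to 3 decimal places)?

N₂O: 0.120 × (√371 − √279) = 0.120 × (19.2614 − 16.7033) = 0.120 × 2.5581 = 0.3070 W/m².

ΔF = 0.307 W/m²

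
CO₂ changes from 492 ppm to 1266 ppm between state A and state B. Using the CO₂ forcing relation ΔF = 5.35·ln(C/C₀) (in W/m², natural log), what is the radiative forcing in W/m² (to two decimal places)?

CO₂: 5.35 × ln(1266/492) = 5.35 × ln(2.57317) = 5.35 × 0.94514 = 5.0565 W/m².

ΔF = 5.06 W/m²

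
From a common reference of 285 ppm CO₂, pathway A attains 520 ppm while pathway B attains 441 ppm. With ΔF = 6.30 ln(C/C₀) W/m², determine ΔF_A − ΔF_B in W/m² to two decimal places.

ΔF_A − ΔF_B = 1.04 W/m²

ΔF_A = 6.30 ln(520/285) = 6.30 × 0.60134 = 3.7884 W/m².
ΔF_B = 6.30 ln(441/285) = 6.30 × 0.43656 = 2.7503 W/m².
Difference: 3.7884 − 2.7503 = 1.0381 W/m².
(Equivalently, ΔF_A − ΔF_B = 6.30 ln(520/441) = 6.30 × 0.16478 = 1.0381 W/m².)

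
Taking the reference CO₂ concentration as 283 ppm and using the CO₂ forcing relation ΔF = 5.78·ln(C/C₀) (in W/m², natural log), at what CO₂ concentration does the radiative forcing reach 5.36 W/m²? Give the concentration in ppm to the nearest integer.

Set 5.78 ln(C/283) = 5.36, so ln(C/283) = 5.36/5.78 = 0.92734.
Then C/283 = e^0.92734 = 2.52778, giving C = 283 × 2.52778 = 715.36 ppm.

C ≈ 715 ppm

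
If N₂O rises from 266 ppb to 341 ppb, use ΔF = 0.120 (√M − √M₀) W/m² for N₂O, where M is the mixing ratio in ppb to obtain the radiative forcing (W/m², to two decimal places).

N₂O: 0.120 × (√341 − √266) = 0.120 × (18.4662 − 16.3095) = 0.120 × 2.1567 = 0.2588 W/m².

ΔF = 0.26 W/m²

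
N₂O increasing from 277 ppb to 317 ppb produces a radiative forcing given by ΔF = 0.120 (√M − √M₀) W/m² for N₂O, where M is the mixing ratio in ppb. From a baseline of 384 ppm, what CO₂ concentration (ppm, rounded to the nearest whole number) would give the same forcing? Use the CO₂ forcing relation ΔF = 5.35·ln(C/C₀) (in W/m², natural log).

N₂O forcing: 0.120 × (√317 − √277) = 0.120 × (17.8045 − 16.6433) = 0.120 × 1.1612 = 0.13934 W/m².
Set 5.35 ln(C/384) = 0.13934: ln(C/384) = 0.13934/5.35 = 0.02604, so C = 384 × e^0.02604 = 384 × 1.02638 = 394.13 ppm.

C ≈ 394 ppm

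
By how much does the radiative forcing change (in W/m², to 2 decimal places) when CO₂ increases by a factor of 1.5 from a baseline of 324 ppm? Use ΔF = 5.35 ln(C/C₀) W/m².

Because the forcing depends only on the ratio C/C₀, the initial concentration does not enter.
ΔF = 5.35 × ln(1.5) = 5.35 × 0.40547 = 2.1693 W/m².

ΔF = 2.17 W/m²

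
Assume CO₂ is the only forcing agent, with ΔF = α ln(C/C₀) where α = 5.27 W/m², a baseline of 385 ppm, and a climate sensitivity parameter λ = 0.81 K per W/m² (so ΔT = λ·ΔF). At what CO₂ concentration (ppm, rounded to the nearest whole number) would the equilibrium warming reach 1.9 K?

C ≈ 601 ppm

Required forcing: ΔF = ΔT/λ = 1.9/0.81 = 2.3457 W/m².
Then ln(C/385) = ΔF/5.27 = 2.3457/5.27 = 0.44510.
So C = 385 × e^0.44510 = 385 × 1.56065 = 600.85 ppm.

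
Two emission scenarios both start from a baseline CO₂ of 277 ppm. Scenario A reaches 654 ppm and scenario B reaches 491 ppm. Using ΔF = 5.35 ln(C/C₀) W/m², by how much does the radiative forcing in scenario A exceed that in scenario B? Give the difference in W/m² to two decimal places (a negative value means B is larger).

ΔF_A = 5.35 ln(654/277) = 5.35 × 0.85909 = 4.5961 W/m².
ΔF_B = 5.35 ln(491/277) = 5.35 × 0.57243 = 3.0625 W/m².
Difference: 4.5961 − 3.0625 = 1.5336 W/m².

ΔF_A − ΔF_B = 1.53 W/m²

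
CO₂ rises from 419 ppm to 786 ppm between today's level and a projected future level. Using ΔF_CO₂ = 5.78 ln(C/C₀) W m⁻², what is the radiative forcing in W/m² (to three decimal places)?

ΔF = 3.636 W/m²

CO₂: 5.78 × ln(786/419) = 5.78 × ln(1.87589) = 5.78 × 0.62908 = 3.6361 W/m².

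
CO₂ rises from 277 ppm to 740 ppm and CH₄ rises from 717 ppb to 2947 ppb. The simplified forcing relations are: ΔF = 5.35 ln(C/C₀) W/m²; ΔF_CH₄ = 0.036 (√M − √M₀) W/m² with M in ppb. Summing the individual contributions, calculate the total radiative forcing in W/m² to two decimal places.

ΔF = 6.25 W/m²

CO₂: 5.35 × ln(740/277) = 5.35 × ln(2.67148) = 5.35 × 0.98263 = 5.2571 W/m².
CH₄: 0.036 × (√2947 − √717) = 0.036 × (54.2863 − 26.7769) = 0.036 × 27.5094 = 0.9903 W/m².
Total ΔF = 5.2571 + 0.9903 = 6.2474 W/m².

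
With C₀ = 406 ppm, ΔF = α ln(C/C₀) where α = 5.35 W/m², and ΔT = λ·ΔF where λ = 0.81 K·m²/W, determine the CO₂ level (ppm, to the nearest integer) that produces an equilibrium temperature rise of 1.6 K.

Required forcing: ΔF = ΔT/λ = 1.6/0.81 = 1.9753 W/m².
Then ln(C/406) = ΔF/5.35 = 1.9753/5.35 = 0.36921.
So C = 406 × e^0.36921 = 406 × 1.44659 = 587.32 ppm.

C ≈ 587 ppm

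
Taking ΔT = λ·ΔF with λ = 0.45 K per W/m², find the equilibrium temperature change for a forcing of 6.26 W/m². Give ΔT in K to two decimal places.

ΔT = λ ΔF = 0.45 × 6.26 = 2.8170 K.

ΔT = 2.82 K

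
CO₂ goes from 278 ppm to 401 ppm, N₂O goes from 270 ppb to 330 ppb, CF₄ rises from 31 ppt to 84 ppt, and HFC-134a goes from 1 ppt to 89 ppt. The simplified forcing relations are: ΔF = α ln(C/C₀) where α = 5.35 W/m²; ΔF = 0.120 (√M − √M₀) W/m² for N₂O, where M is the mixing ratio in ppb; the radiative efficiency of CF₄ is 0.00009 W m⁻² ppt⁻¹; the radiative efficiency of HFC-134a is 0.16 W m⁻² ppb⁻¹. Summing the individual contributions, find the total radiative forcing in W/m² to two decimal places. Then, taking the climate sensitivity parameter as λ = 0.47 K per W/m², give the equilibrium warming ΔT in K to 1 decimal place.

CO₂: 5.35 × ln(401/278) = 5.35 × ln(1.44245) = 5.35 × 0.36634 = 1.9599 W/m².
N₂O: 0.120 × (√330 − √270) = 0.120 × (18.1659 − 16.4317) = 0.120 × 1.7342 = 0.2081 W/m².
CF₄: ΔF = 0.00009 × (84 − 31) = 0.00009 × 53 = 0.0048 W/m².
HFC-134a: Δ = 89 − 1 = 88 ppt = 0.088 ppb; ΔF = 0.16 × 0.088 = 0.0141 W/m².
Total ΔF = 1.9599 + 0.2081 + 0.0048 + 0.0141 = 2.1869 W/m².
ΔT = λ ΔF = 0.47 × 2.19 = 1.0293 K.

ΔF = 2.19 W/m²; ΔT = 1.0 K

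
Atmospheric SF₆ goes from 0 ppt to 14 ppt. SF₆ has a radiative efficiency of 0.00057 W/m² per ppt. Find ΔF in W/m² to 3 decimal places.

SF₆: ΔF = 0.00057 × (14 − 0) = 0.00057 × 14 = 0.0080 W/m².

ΔF = 0.008 W/m²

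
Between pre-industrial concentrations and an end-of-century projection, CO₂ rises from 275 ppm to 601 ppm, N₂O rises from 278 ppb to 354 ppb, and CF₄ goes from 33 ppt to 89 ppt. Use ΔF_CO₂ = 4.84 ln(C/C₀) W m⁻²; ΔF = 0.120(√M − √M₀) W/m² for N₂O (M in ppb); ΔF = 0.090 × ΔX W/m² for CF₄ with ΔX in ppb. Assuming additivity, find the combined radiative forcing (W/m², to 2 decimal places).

ΔF = 4.05 W/m²

CO₂: 4.84 × ln(601/275) = 4.84 × ln(2.18545) = 4.84 × 0.78182 = 3.7840 W/m².
N₂O: 0.120 × (√354 − √278) = 0.120 × (18.8149 − 16.6733) = 0.120 × 2.1416 = 0.2570 W/m².
CF₄: Δ = 89 − 33 = 56 ppt = 0.056 ppb; ΔF = 0.090 × 0.056 = 0.0050 W/m².
Total ΔF = 3.7840 + 0.2570 + 0.0050 = 4.0460 W/m².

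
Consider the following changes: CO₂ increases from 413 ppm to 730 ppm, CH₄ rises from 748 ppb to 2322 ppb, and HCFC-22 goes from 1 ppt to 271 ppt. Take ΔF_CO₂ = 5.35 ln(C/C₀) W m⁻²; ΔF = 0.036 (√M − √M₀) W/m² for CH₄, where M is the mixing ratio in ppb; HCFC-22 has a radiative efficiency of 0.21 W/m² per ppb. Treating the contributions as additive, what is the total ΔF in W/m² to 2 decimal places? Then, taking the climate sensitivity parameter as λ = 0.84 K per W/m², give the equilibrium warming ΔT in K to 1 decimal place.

CO₂: 5.35 × ln(730/413) = 5.35 × ln(1.76755) = 5.35 × 0.56959 = 3.0473 W/m².
CH₄: 0.036 × (√2322 − √748) = 0.036 × (48.1871 − 27.3496) = 0.036 × 20.8375 = 0.7502 W/m².
HCFC-22: Δ = 271 − 1 = 270 ppt = 0.270 ppb; ΔF = 0.21 × 0.270 = 0.0567 W/m².
Total ΔF = 3.0473 + 0.7502 + 0.0567 = 3.8542 W/m².
ΔT = λ ΔF = 0.84 × 3.85 = 3.2340 K.

ΔF = 3.85 W/m²; ΔT = 3.2 K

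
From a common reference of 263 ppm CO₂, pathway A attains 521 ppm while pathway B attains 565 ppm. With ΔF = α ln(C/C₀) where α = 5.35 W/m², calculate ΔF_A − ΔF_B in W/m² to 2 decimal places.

ΔF_A − ΔF_B = -0.43 W/m²

ΔF_A = 5.35 ln(521/263) = 5.35 × 0.68360 = 3.6573 W/m².
ΔF_B = 5.35 ln(565/263) = 5.35 × 0.76467 = 4.0910 W/m².
Difference: 3.6573 − 4.0910 = -0.4337 W/m².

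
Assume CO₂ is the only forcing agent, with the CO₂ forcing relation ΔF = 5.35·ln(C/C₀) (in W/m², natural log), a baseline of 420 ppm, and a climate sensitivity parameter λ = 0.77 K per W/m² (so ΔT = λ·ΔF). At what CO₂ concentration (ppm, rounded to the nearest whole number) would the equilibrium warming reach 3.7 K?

Required forcing: ΔF = ΔT/λ = 3.7/0.77 = 4.8052 W/m².
Then ln(C/420) = ΔF/5.35 = 4.8052/5.35 = 0.89817.
So C = 420 × e^0.89817 = 420 × 2.45511 = 1031.15 ppm.

C ≈ 1031 ppm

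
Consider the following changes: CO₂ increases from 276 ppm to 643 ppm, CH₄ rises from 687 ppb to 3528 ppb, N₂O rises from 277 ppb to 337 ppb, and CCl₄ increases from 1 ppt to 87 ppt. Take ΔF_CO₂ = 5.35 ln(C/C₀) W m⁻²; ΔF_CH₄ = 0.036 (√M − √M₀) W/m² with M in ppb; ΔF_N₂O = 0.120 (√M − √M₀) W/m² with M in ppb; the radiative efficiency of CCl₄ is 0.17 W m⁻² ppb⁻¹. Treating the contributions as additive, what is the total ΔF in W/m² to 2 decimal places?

CO₂: 5.35 × ln(643/276) = 5.35 × ln(2.32971) = 5.35 × 0.84574 = 4.5247 W/m².
CH₄: 0.036 × (√3528 − √687) = 0.036 × (59.3970 − 26.2107) = 0.036 × 33.1863 = 1.1947 W/m².
N₂O: 0.120 × (√337 − √277) = 0.120 × (18.3576 − 16.6433) = 0.120 × 1.7143 = 0.2057 W/m².
CCl₄: Δ = 87 − 1 = 86 ppt = 0.086 ppb; ΔF = 0.17 × 0.086 = 0.0146 W/m².
Total ΔF = 4.5247 + 1.1947 + 0.2057 + 0.0146 = 5.9397 W/m².

ΔF = 5.94 W/m²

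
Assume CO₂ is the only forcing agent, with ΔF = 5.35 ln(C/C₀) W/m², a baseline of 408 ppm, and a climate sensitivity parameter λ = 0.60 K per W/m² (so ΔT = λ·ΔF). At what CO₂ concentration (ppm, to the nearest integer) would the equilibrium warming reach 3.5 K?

C ≈ 1214 ppm

Required forcing: ΔF = ΔT/λ = 3.5/0.60 = 5.8333 W/m².
Then ln(C/408) = ΔF/5.35 = 5.8333/5.35 = 1.09034.
So C = 408 × e^1.09034 = 408 × 2.97529 = 1213.92 ppm.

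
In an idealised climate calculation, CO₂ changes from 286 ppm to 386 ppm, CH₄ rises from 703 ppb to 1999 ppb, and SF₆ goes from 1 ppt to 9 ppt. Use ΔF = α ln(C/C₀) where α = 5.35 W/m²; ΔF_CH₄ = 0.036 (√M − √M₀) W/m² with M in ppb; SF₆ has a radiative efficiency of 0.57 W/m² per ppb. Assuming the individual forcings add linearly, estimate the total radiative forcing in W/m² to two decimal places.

ΔF = 2.26 W/m²

CO₂: 5.35 × ln(386/286) = 5.35 × ln(1.34965) = 5.35 × 0.29985 = 1.6042 W/m².
CH₄: 0.036 × (√1999 − √703) = 0.036 × (44.7102 − 26.5141) = 0.036 × 18.1961 = 0.6551 W/m².
SF₆: Δ = 9 − 1 = 8 ppt = 0.008 ppb; ΔF = 0.57 × 0.008 = 0.0046 W/m².
Total ΔF = 1.6042 + 0.6551 + 0.0046 = 2.2639 W/m².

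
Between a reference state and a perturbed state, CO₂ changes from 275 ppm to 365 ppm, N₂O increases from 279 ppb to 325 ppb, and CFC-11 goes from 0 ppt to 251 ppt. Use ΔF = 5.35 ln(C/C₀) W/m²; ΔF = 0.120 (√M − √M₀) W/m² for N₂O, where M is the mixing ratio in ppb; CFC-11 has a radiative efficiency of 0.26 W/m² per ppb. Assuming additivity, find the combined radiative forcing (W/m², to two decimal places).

ΔF = 1.74 W/m²

CO₂: 5.35 × ln(365/275) = 5.35 × ln(1.32727) = 5.35 × 0.28312 = 1.5147 W/m².
N₂O: 0.120 × (√325 − √279) = 0.120 × (18.0278 − 16.7033) = 0.120 × 1.3245 = 0.1589 W/m².
CFC-11: Δ = 251 − 0 = 251 ppt = 0.251 ppb; ΔF = 0.26 × 0.251 = 0.0653 W/m².
Total ΔF = 1.5147 + 0.1589 + 0.0653 = 1.7389 W/m².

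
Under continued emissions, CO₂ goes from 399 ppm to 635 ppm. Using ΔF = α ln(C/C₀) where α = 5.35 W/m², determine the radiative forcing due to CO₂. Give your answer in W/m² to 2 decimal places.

CO₂: 5.35 × ln(635/399) = 5.35 × ln(1.59148) = 5.35 × 0.46466 = 2.4859 W/m².

ΔF = 2.49 W/m²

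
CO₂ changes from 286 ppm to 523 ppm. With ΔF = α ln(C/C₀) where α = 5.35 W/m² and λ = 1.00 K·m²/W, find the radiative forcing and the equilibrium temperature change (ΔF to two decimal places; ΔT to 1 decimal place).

CO₂: 5.35 × ln(523/286) = 5.35 × ln(1.82867) = 5.35 × 0.60359 = 3.2292 W/m².
ΔT = λ ΔF = 1.00 × 3.23 = 3.2300 K.

ΔF = 3.23 W/m²; ΔT = 3.2 K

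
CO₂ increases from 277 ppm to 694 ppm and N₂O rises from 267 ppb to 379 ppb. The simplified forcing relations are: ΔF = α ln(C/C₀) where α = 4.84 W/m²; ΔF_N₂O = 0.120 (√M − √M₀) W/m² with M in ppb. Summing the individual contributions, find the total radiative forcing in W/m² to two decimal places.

CO₂: 4.84 × ln(694/277) = 4.84 × ln(2.50542) = 4.84 × 0.91846 = 4.4453 W/m².
N₂O: 0.120 × (√379 − √267) = 0.120 × (19.4679 − 16.3401) = 0.120 × 3.1278 = 0.3753 W/m².
Total ΔF = 4.4453 + 0.3753 = 4.8206 W/m².

ΔF = 4.82 W/m²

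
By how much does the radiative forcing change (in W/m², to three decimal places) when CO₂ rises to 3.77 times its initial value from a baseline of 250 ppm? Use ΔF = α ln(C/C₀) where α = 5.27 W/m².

ΔF = 5.27 × ln(3.77) = 5.27 × 1.32708 = 6.9937 W/m².

ΔF = 6.994 W/m²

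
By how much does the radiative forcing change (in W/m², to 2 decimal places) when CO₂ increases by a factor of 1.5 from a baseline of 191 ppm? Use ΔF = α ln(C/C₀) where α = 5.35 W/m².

Because the forcing depends only on the ratio C/C₀, the initial concentration does not enter.
ΔF = 5.35 × ln(1.5) = 5.35 × 0.40547 = 2.1693 W/m².

ΔF = 2.17 W/m²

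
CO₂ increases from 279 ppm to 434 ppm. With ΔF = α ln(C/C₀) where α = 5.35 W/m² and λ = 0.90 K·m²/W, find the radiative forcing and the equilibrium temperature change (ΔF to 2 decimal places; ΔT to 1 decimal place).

ΔF = 2.36 W/m²; ΔT = 2.1 K

CO₂: 5.35 × ln(434/279) = 5.35 × ln(1.55556) = 5.35 × 0.44184 = 2.3638 W/m².
ΔT = λ ΔF = 0.90 × 2.36 = 2.1240 K.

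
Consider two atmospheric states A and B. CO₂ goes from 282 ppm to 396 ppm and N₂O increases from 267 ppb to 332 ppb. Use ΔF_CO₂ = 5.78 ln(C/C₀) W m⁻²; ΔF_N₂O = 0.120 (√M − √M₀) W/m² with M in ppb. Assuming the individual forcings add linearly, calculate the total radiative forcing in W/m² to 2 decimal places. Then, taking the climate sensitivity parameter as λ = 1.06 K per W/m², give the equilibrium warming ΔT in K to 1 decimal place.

ΔF = 2.19 W/m²; ΔT = 2.3 K

CO₂: 5.78 × ln(396/282) = 5.78 × ln(1.40426) = 5.78 × 0.33951 = 1.9624 W/m².
N₂O: 0.120 × (√332 − √267) = 0.120 × (18.2209 − 16.3401) = 0.120 × 1.8808 = 0.2257 W/m².
Total ΔF = 1.9624 + 0.2257 = 2.1881 W/m².
ΔT = λ ΔF = 1.06 × 2.19 = 2.3214 K.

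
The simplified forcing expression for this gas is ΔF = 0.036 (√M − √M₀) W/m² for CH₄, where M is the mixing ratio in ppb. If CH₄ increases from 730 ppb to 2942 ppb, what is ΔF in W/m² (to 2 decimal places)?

CH₄: 0.036 × (√2942 − √730) = 0.036 × (54.2402 − 27.0185) = 0.036 × 27.2217 = 0.9800 W/m².

ΔF = 0.98 W/m²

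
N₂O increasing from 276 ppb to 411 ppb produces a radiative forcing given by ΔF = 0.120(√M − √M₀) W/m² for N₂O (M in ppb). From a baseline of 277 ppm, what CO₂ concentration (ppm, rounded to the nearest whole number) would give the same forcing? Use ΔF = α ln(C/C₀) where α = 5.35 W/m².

N₂O forcing: 0.120 × (√411 − √276) = 0.120 × (20.2731 − 16.6132) = 0.120 × 3.6599 = 0.43919 W/m².
Set 5.35 ln(C/277) = 0.43919: ln(C/277) = 0.43919/5.35 = 0.08209, so C = 277 × e^0.08209 = 277 × 1.08555 = 300.70 ppm.

C ≈ 301 ppm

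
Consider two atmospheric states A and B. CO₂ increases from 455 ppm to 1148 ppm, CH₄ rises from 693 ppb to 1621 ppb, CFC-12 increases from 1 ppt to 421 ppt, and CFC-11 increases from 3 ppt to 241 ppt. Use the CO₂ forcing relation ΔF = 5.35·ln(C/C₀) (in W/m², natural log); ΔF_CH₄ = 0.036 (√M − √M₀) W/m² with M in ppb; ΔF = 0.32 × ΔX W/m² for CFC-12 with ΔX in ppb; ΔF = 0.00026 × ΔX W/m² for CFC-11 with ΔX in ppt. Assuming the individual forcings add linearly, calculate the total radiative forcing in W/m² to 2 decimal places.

ΔF = 5.65 W/m²

CO₂: 5.35 × ln(1148/455) = 5.35 × ln(2.52308) = 5.35 × 0.92548 = 4.9513 W/m².
CH₄: 0.036 × (√1621 − √693) = 0.036 × (40.2616 − 26.3249) = 0.036 × 13.9367 = 0.5017 W/m².
CFC-12: Δ = 421 − 1 = 420 ppt = 0.420 ppb; ΔF = 0.32 × 0.420 = 0.1344 W/m².
CFC-11: ΔF = 0.00026 × (241 − 3) = 0.00026 × 238 = 0.0619 W/m².
Total ΔF = 4.9513 + 0.5017 + 0.1344 + 0.0619 = 5.6493 W/m².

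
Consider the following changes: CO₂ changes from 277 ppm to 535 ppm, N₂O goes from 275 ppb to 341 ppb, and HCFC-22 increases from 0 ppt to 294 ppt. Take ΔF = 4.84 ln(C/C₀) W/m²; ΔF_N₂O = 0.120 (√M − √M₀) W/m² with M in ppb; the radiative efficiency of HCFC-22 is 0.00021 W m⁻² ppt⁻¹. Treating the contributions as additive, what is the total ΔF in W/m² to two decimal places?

ΔF = 3.47 W/m²

CO₂: 4.84 × ln(535/277) = 4.84 × ln(1.93141) = 4.84 × 0.65825 = 3.1859 W/m².
N₂O: 0.120 × (√341 − √275) = 0.120 × (18.4662 − 16.5831) = 0.120 × 1.8831 = 0.2260 W/m².
HCFC-22: ΔF = 0.00021 × (294 − 0) = 0.00021 × 294 = 0.0617 W/m².
Total ΔF = 3.1859 + 0.2260 + 0.0617 = 3.4736 W/m².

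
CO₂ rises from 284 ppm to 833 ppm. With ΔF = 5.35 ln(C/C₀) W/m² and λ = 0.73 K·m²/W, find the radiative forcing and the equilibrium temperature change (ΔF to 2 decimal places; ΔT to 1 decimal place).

ΔF = 5.76 W/m²; ΔT = 4.2 K

CO₂: 5.35 × ln(833/284) = 5.35 × ln(2.93310) = 5.35 × 1.07606 = 5.7569 W/m².
ΔT = λ ΔF = 0.73 × 5.76 = 4.2048 K.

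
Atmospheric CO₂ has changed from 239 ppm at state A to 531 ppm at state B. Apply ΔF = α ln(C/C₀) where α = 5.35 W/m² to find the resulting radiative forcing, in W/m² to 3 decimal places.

CO₂: 5.35 × ln(531/239) = 5.35 × ln(2.22176) = 5.35 × 0.79830 = 4.2709 W/m².

ΔF = 4.271 W/m²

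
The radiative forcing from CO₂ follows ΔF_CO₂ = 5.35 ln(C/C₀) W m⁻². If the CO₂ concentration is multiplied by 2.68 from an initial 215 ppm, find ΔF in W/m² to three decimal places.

ΔF = 5.274 W/m²

Because the forcing depends only on the ratio C/C₀, the initial concentration does not enter.
ΔF = 5.35 × ln(2.68) = 5.35 × 0.98582 = 5.2741 W/m².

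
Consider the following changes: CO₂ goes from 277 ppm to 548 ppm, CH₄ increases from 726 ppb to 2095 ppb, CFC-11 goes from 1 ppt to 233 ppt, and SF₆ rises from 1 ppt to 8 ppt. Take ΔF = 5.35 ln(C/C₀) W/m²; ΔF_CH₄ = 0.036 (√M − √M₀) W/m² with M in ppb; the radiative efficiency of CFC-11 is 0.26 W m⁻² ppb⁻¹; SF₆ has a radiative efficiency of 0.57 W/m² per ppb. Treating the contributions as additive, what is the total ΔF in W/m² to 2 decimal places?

CO₂: 5.35 × ln(548/277) = 5.35 × ln(1.97834) = 5.35 × 0.68226 = 3.6501 W/m².
CH₄: 0.036 × (√2095 − √726) = 0.036 × (45.7712 − 26.9444) = 0.036 × 18.8268 = 0.6778 W/m².
CFC-11: Δ = 233 − 1 = 232 ppt = 0.232 ppb; ΔF = 0.26 × 0.232 = 0.0603 W/m².
SF₆: Δ = 8 − 1 = 7 ppt = 0.007 ppb; ΔF = 0.57 × 0.007 = 0.0040 W/m².
Total ΔF = 3.6501 + 0.6778 + 0.0603 + 0.0040 = 4.3922 W/m².

ΔF = 4.39 W/m²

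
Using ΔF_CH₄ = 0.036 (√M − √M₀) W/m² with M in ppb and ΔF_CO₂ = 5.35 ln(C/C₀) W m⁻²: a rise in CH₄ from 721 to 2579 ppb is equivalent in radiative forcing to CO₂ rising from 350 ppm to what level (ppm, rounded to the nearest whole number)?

CH₄ forcing: 0.036 × (√2579 − √721) = 0.036 × (50.7839 − 26.8514) = 0.036 × 23.9325 = 0.86157 W/m².
Set 5.35 ln(C/350) = 0.86157: ln(C/350) = 0.86157/5.35 = 0.16104, so C = 350 × e^0.16104 = 350 × 1.17473 = 411.16 ppm.

C ≈ 411 ppm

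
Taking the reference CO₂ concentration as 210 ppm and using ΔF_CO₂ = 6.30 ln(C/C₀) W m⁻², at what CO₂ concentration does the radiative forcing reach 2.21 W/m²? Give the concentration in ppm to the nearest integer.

Set 6.30 ln(C/210) = 2.21, so ln(C/210) = 2.21/6.30 = 0.35079.
Then C/210 = e^0.35079 = 1.42019, giving C = 210 × 1.42019 = 298.24 ppm.

C ≈ 298 ppm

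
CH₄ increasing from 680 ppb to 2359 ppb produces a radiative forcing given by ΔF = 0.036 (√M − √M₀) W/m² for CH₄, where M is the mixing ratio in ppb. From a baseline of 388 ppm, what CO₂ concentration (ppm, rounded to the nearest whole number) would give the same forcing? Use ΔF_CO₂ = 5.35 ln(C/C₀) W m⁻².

C ≈ 451 ppm

CH₄ forcing: 0.036 × (√2359 − √680) = 0.036 × (48.5695 − 26.0768) = 0.036 × 22.4927 = 0.80974 W/m².
Set 5.35 ln(C/388) = 0.80974: ln(C/388) = 0.80974/5.35 = 0.15135, so C = 388 × e^0.15135 = 388 × 1.16340 = 451.40 ppm.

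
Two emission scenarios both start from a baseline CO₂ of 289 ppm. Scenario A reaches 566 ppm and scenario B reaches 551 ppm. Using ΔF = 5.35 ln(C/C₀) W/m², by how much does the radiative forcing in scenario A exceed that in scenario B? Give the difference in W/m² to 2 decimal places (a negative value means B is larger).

ΔF_A − ΔF_B = 0.14 W/m²

ΔF_A = 5.35 ln(566/289) = 5.35 × 0.67217 = 3.5961 W/m².
ΔF_B = 5.35 ln(551/289) = 5.35 × 0.64531 = 3.4524 W/m².
Difference: 3.5961 − 3.4524 = 0.1437 W/m².
(Equivalently, ΔF_A − ΔF_B = 5.35 ln(566/551) = 5.35 × 0.02686 = 0.1437 W/m².)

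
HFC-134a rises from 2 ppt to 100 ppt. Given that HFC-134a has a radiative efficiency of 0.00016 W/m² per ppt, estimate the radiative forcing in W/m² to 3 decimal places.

HFC-134a: ΔF = 0.00016 × (100 − 2) = 0.00016 × 98 = 0.0157 W/m².

ΔF = 0.016 W/m²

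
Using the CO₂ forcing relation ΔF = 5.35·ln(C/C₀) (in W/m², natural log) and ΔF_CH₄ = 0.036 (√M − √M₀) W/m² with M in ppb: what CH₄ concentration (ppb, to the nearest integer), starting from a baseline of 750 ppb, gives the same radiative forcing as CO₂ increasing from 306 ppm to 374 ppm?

CO₂ forcing: 5.35 × ln(374/306) = 5.35 × 0.200671 = 1.07359 W/m².
Set 0.036(√M − √750) = 1.07359: √M = 1.07359/0.036 + √750 = 29.8219 + 27.3861 = 57.2080.
M = (57.2080)² = 3272.76 ppb.

M ≈ 3273 ppb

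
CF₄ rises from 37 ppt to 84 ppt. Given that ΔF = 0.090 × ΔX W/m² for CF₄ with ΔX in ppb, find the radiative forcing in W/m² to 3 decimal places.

CF₄: Δ = 84 − 37 = 47 ppt = 0.047 ppb; ΔF = 0.090 × 0.047 = 0.0042 W/m².

ΔF = 0.004 W/m²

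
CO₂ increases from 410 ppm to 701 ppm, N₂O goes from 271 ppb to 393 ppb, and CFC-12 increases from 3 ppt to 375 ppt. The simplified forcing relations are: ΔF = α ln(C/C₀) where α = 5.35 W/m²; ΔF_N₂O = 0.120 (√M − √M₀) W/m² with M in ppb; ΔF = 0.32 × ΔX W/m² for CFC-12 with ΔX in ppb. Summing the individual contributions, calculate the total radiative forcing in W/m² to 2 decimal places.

CO₂: 5.35 × ln(701/410) = 5.35 × ln(1.70976) = 5.35 × 0.53635 = 2.8695 W/m².
N₂O: 0.120 × (√393 − √271) = 0.120 × (19.8242 − 16.4621) = 0.120 × 3.3621 = 0.4035 W/m².
CFC-12: Δ = 375 − 3 = 372 ppt = 0.372 ppb; ΔF = 0.32 × 0.372 = 0.1190 W/m².
Total ΔF = 2.8695 + 0.4035 + 0.1190 = 3.3920 W/m².

ΔF = 3.39 W/m²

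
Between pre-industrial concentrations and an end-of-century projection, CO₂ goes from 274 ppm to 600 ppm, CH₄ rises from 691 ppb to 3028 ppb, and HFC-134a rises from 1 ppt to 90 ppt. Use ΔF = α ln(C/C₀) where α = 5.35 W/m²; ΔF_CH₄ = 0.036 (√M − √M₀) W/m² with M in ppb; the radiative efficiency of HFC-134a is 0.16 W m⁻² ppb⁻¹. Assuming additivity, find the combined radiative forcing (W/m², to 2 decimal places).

CO₂: 5.35 × ln(600/274) = 5.35 × ln(2.18978) = 5.35 × 0.78380 = 4.1933 W/m².
CH₄: 0.036 × (√3028 − √691) = 0.036 × (55.0273 − 26.2869) = 0.036 × 28.7404 = 1.0347 W/m².
HFC-134a: Δ = 90 − 1 = 89 ppt = 0.089 ppb; ΔF = 0.16 × 0.089 = 0.0142 W/m².
Total ΔF = 4.1933 + 1.0347 + 0.0142 = 5.2422 W/m².

ΔF = 5.24 W/m²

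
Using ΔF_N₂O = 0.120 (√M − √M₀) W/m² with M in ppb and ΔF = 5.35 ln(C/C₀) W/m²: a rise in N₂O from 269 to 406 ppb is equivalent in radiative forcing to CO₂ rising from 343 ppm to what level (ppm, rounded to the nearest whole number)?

N₂O forcing: 0.120 × (√406 − √269) = 0.120 × (20.1494 − 16.4012) = 0.120 × 3.7482 = 0.44978 W/m².
Set 5.35 ln(C/343) = 0.44978: ln(C/343) = 0.44978/5.35 = 0.08407, so C = 343 × e^0.08407 = 343 × 1.08771 = 373.08 ppm.

C ≈ 373 ppm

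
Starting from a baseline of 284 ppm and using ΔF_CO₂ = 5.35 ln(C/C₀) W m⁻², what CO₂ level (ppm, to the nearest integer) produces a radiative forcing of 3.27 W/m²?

Set 5.35 ln(C/284) = 3.27, so ln(C/284) = 3.27/5.35 = 0.61121.
Then C/284 = e^0.61121 = 1.84266, giving C = 284 × 1.84266 = 523.32 ppm.

C ≈ 523 ppm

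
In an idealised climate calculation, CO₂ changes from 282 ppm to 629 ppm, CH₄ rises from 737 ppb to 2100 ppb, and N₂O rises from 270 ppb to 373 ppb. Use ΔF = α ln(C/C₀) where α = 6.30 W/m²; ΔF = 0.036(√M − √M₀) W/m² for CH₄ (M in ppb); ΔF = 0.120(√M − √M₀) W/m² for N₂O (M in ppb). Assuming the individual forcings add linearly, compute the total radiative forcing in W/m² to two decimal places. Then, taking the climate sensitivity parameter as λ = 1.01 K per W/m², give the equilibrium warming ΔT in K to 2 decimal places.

CO₂: 6.30 × ln(629/282) = 6.30 × ln(2.23050) = 6.30 × 0.80223 = 5.0540 W/m².
CH₄: 0.036 × (√2100 − √737) = 0.036 × (45.8258 − 27.1477) = 0.036 × 18.6781 = 0.6724 W/m².
N₂O: 0.120 × (√373 − √270) = 0.120 × (19.3132 − 16.4317) = 0.120 × 2.8815 = 0.3458 W/m².
Total ΔF = 5.0540 + 0.6724 + 0.3458 = 6.0722 W/m².
ΔT = λ ΔF = 1.01 × 6.07 = 6.1307 K.

ΔF = 6.07 W/m²; ΔT = 6.13 K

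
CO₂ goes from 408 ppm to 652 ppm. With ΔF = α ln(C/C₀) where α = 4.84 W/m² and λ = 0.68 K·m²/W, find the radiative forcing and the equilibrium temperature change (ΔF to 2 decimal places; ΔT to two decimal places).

ΔF = 2.27 W/m²; ΔT = 1.54 K

CO₂: 4.84 × ln(652/408) = 4.84 × ln(1.59804) = 4.84 × 0.46878 = 2.2689 W/m².
ΔT = λ ΔF = 0.68 × 2.27 = 1.5436 K.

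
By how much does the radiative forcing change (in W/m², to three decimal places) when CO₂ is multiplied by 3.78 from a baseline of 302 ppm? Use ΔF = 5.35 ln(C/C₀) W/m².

ΔF = 5.35 × ln(3.78) = 5.35 × 1.32972 = 7.1140 W/m².

ΔF = 7.114 W/m²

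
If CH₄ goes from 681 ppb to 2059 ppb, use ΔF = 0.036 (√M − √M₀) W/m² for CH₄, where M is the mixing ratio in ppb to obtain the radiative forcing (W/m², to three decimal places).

CH₄: 0.036 × (√2059 − √681) = 0.036 × (45.3762 − 26.0960) = 0.036 × 19.2802 = 0.6941 W/m².

ΔF = 0.694 W/m²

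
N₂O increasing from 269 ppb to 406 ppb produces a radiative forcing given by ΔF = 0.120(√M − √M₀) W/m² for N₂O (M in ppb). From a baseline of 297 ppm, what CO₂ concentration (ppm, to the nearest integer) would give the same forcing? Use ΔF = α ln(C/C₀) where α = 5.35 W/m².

C ≈ 323 ppm

N₂O forcing: 0.120 × (√406 − √269) = 0.120 × (20.1494 − 16.4012) = 0.120 × 3.7482 = 0.44978 W/m².
Set 5.35 ln(C/297) = 0.44978: ln(C/297) = 0.44978/5.35 = 0.08407, so C = 297 × e^0.08407 = 297 × 1.08771 = 323.05 ppm.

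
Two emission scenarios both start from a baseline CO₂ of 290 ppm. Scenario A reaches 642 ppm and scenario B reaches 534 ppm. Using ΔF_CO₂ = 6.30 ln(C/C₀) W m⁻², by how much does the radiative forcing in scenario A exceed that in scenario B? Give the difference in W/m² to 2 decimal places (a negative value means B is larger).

ΔF_A = 6.30 ln(642/290) = 6.30 × 0.79471 = 5.0067 W/m².
ΔF_B = 6.30 ln(534/290) = 6.30 × 0.61051 = 3.8462 W/m².
Difference: 5.0067 − 3.8462 = 1.1605 W/m².

ΔF_A − ΔF_B = 1.16 W/m²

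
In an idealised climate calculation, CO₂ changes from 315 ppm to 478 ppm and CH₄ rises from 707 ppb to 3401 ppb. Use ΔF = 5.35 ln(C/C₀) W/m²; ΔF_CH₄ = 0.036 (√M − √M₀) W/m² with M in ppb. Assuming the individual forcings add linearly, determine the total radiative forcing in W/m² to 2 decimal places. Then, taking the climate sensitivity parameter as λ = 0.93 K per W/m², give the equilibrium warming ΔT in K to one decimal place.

ΔF = 3.37 W/m²; ΔT = 3.1 K

CO₂: 5.35 × ln(478/315) = 5.35 × ln(1.51746) = 5.35 × 0.41704 = 2.2312 W/m².
CH₄: 0.036 × (√3401 − √707) = 0.036 × (58.3181 − 26.5895) = 0.036 × 31.7286 = 1.1422 W/m².
Total ΔF = 2.2312 + 1.1422 = 3.3734 W/m².
ΔT = λ ΔF = 0.93 × 3.37 = 3.1341 K.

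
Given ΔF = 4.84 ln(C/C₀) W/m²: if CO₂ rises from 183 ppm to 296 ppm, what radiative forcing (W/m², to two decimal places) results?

CO₂ absorption bands are partially saturated, so forcing scales with the logarithm of the concentration ratio.
CO₂: 4.84 × ln(296/183) = 4.84 × ln(1.61749) = 4.84 × 0.48088 = 2.3275 W/m².

ΔF = 2.33 W/m²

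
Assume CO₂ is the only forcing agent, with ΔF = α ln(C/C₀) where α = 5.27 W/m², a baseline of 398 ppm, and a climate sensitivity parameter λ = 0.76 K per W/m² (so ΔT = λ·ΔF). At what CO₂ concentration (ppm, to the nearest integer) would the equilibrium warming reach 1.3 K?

C ≈ 551 ppm

Required forcing: ΔF = ΔT/λ = 1.3/0.76 = 1.7105 W/m².
Then ln(C/398) = ΔF/5.27 = 1.7105/5.27 = 0.32457.
So C = 398 × e^0.32457 = 398 × 1.38344 = 550.61 ppm.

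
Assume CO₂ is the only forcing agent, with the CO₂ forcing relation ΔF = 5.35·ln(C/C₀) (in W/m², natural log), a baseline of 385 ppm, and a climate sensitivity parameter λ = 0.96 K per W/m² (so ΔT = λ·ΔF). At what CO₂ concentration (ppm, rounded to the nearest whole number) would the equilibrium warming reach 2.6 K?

Required forcing: ΔF = ΔT/λ = 2.6/0.96 = 2.7083 W/m².
Then ln(C/385) = ΔF/5.35 = 2.7083/5.35 = 0.50622.
So C = 385 × e^0.50622 = 385 × 1.65901 = 638.72 ppm.

C ≈ 639 ppm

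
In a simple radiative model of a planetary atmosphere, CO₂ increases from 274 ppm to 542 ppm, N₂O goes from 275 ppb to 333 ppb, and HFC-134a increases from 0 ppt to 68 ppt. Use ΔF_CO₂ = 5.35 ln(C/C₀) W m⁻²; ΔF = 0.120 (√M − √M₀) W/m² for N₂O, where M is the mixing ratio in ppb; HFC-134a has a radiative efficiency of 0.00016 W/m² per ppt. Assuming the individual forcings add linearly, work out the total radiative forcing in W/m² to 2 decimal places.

CO₂: 5.35 × ln(542/274) = 5.35 × ln(1.97810) = 5.35 × 0.68214 = 3.6494 W/m².
N₂O: 0.120 × (√333 − √275) = 0.120 × (18.2483 − 16.5831) = 0.120 × 1.6652 = 0.1998 W/m².
HFC-134a: ΔF = 0.00016 × (68 − 0) = 0.00016 × 68 = 0.0109 W/m².
Total ΔF = 3.6494 + 0.1998 + 0.0109 = 3.8601 W/m².

ΔF = 3.86 W/m²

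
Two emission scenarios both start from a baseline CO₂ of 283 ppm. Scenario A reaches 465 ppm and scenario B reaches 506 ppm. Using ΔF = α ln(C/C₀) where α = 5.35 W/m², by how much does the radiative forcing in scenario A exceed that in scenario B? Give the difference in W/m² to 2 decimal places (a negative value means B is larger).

ΔF_A = 5.35 ln(465/283) = 5.35 × 0.49659 = 2.6568 W/m².
ΔF_B = 5.35 ln(506/283) = 5.35 × 0.58109 = 3.1088 W/m².
Difference: 2.6568 − 3.1088 = -0.4520 W/m².

ΔF_A − ΔF_B = -0.45 W/m²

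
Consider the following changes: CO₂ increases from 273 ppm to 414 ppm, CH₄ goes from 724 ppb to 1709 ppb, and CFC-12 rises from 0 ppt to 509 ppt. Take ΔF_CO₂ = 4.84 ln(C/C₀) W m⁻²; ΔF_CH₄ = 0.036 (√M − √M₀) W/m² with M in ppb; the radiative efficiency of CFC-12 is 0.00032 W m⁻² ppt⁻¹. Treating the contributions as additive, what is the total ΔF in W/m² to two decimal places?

ΔF = 2.70 W/m²

CO₂: 4.84 × ln(414/273) = 4.84 × ln(1.51648) = 4.84 × 0.41639 = 2.0153 W/m².
CH₄: 0.036 × (√1709 − √724) = 0.036 × (41.3401 − 26.9072) = 0.036 × 14.4329 = 0.5196 W/m².
CFC-12: ΔF = 0.00032 × (509 − 0) = 0.00032 × 509 = 0.1629 W/m².
Total ΔF = 2.0153 + 0.5196 + 0.1629 = 2.6978 W/m².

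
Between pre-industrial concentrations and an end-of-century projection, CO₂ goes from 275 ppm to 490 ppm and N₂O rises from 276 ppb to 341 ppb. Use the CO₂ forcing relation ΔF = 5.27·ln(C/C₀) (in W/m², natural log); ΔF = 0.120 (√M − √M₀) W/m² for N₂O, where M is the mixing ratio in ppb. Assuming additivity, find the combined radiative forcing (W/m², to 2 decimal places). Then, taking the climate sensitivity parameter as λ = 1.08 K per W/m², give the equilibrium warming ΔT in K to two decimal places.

CO₂: 5.27 × ln(490/275) = 5.27 × ln(1.78182) = 5.27 × 0.57764 = 3.0442 W/m².
N₂O: 0.120 × (√341 − √276) = 0.120 × (18.4662 − 16.6132) = 0.120 × 1.8530 = 0.2224 W/m².
Total ΔF = 3.0442 + 0.2224 = 3.2666 W/m².
ΔT = λ ΔF = 1.08 × 3.27 = 3.5316 K.

ΔF = 3.27 W/m²; ΔT = 3.53 K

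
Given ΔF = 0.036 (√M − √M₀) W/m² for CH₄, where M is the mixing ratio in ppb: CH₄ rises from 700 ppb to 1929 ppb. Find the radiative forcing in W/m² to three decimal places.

CH₄: 0.036 × (√1929 − √700) = 0.036 × (43.9204 − 26.4575) = 0.036 × 17.4629 = 0.6287 W/m².

ΔF = 0.629 W/m²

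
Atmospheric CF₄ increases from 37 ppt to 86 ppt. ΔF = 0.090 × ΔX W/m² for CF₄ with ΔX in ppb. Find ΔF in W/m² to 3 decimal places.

ΔF = 0.004 W/m²

CF₄: Δ = 86 − 37 = 49 ppt = 0.049 ppb; ΔF = 0.090 × 0.049 = 0.0044 W/m².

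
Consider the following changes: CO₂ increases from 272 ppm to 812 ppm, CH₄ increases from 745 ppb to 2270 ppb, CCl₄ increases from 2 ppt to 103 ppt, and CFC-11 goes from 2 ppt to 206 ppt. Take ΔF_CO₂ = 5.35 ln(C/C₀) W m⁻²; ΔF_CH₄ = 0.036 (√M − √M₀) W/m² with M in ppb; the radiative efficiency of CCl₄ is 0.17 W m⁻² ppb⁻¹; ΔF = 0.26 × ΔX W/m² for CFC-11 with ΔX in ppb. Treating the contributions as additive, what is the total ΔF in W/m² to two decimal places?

CO₂: 5.35 × ln(812/272) = 5.35 × ln(2.98529) = 5.35 × 1.09370 = 5.8513 W/m².
CH₄: 0.036 × (√2270 − √745) = 0.036 × (47.6445 − 27.2947) = 0.036 × 20.3498 = 0.7326 W/m².
CCl₄: Δ = 103 − 2 = 101 ppt = 0.101 ppb; ΔF = 0.17 × 0.101 = 0.0172 W/m².
CFC-11: Δ = 206 − 2 = 204 ppt = 0.204 ppb; ΔF = 0.26 × 0.204 = 0.0530 W/m².
Total ΔF = 5.8513 + 0.7326 + 0.0172 + 0.0530 = 6.6541 W/m².

ΔF = 6.65 W/m²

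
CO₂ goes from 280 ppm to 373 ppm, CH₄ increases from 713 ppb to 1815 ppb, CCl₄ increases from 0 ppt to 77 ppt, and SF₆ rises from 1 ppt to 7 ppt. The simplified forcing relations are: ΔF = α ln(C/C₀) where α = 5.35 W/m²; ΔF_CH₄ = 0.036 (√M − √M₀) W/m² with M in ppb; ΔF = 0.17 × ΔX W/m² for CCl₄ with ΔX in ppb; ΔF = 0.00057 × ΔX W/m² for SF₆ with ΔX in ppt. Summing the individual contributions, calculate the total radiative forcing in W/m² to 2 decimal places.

ΔF = 2.12 W/m²

CO₂: 5.35 × ln(373/280) = 5.35 × ln(1.33214) = 5.35 × 0.28679 = 1.5343 W/m².
CH₄: 0.036 × (√1815 − √713) = 0.036 × (42.6028 − 26.7021) = 0.036 × 15.9007 = 0.5724 W/m².
CCl₄: Δ = 77 − 0 = 77 ppt = 0.077 ppb; ΔF = 0.17 × 0.077 = 0.0131 W/m².
SF₆: ΔF = 0.00057 × (7 − 1) = 0.00057 × 6 = 0.0034 W/m².
Total ΔF = 1.5343 + 0.5724 + 0.0131 + 0.0034 = 2.1232 W/m².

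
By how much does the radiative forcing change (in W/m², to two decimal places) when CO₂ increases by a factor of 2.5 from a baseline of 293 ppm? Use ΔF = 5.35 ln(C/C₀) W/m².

ΔF = 4.90 W/m²

ΔF = 5.35 × ln(2.5) = 5.35 × 0.91629 = 4.9022 W/m².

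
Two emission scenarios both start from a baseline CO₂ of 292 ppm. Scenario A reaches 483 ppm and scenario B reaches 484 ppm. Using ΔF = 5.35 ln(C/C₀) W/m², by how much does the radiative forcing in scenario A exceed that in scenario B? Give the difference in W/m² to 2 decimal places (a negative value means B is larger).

ΔF_A = 5.35 ln(483/292) = 5.35 × 0.50326 = 2.6924 W/m².
ΔF_B = 5.35 ln(484/292) = 5.35 × 0.50533 = 2.7035 W/m².
Difference: 2.6924 − 2.7035 = -0.0111 W/m².

ΔF_A − ΔF_B = -0.01 W/m²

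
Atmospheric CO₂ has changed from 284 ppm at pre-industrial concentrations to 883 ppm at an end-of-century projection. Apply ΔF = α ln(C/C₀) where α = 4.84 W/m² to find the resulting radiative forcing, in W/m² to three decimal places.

ΔF = 5.490 W/m²

CO₂: 4.84 × ln(883/284) = 4.84 × ln(3.10915) = 4.84 × 1.13435 = 5.4903 W/m².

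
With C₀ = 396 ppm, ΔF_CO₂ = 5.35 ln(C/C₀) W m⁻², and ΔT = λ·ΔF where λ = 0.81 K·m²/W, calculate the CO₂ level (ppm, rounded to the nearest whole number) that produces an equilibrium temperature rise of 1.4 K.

Required forcing: ΔF = ΔT/λ = 1.4/0.81 = 1.7284 W/m².
Then ln(C/396) = ΔF/5.35 = 1.7284/5.35 = 0.32307.
So C = 396 × e^0.32307 = 396 × 1.38136 = 547.02 ppm.

C ≈ 547 ppm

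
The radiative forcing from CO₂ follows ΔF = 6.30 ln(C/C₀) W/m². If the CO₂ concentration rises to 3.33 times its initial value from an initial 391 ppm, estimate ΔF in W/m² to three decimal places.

ΔF = 7.579 W/m²

Because the forcing depends only on the ratio C/C₀, the initial concentration does not enter.
ΔF = 6.30 × ln(3.33) = 6.30 × 1.20297 = 7.5787 W/m².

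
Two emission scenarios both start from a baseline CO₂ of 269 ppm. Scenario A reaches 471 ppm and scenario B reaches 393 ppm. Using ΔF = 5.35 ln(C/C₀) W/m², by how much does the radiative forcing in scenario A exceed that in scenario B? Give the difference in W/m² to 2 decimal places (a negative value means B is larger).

ΔF_A − ΔF_B = 0.97 W/m²

ΔF_A = 5.35 ln(471/269) = 5.35 × 0.56015 = 2.9968 W/m².
ΔF_B = 5.35 ln(393/269) = 5.35 × 0.37910 = 2.0282 W/m².
Difference: 2.9968 − 2.0282 = 0.9686 W/m².
(Equivalently, ΔF_A − ΔF_B = 5.35 ln(471/393) = 5.35 × 0.18105 = 0.9686 W/m².)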